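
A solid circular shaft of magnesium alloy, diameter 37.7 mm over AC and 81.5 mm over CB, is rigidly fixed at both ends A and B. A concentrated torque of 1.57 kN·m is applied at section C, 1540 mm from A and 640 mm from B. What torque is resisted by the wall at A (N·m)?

Compatibility: T_A·a/J_AC = T_B·b/J_CB with T_A + T_B = T₀.
J_AC = 1.98×10^-7 m⁴, J_CB = 4.33×10^-6 m⁴, so T_A = T₀·(J_AC/a)/((J_AC/a)+(J_CB/b)) = 29.32 N·m, T_B = 1541 N·m.

29.3 N·m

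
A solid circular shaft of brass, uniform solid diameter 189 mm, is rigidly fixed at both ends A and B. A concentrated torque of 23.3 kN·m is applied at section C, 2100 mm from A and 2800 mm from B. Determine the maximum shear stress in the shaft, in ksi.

With uniform GJ and both ends fixed, compatibility θ_AC = θ_CB gives T_A·a = T_B·b, together with T_A + T_B = T₀.
T_A = T₀·b/(a+b) = 23300·2800/4900 = 13310 N·m; T_B = 9986 N·m.
τ in each portion: τ_AC = 1.00×10^7 Pa, τ_CB = 7.53×10^6 Pa; maximum is in AC.
τ_max = T_AC·r/J = 13310·0.0945/1.25×10^-4 = 1.004×10^7 Pa.

1.46 ksi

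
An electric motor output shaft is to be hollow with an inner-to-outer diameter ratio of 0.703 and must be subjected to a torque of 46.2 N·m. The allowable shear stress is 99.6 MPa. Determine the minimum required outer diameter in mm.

For a hollow shaft with d_i/d_o = 0.703: τ_max = 16T/(π d_o³ (1−k⁴)), so d_o = [16T/(π τ_allow (1−k⁴))]^(1/3) = [16·46.20/(π·9.96×10^7·0.7558)]^(1/3) = 0.01462 m.

14.6 mm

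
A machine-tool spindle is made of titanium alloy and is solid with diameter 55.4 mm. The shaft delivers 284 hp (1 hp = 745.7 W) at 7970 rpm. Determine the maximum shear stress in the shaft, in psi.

1100 psi

ω = 2π·7970/60 = 834.6 rad/s, so T = P/ω = 284×745.7 / 834.6 = 253.7 N·m.
J = πd⁴/32 = π(0.0554)⁴/32 = 9.248×10^-7 m⁴.
τ_max = T·r/J = 253.7 × 0.0277 / 9.248×10^-7 = 7.600×10^6 Pa.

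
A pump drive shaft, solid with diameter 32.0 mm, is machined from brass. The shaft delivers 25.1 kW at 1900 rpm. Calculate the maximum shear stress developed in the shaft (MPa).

19.6 MPa

ω = 2π·1900/60 = 199.0 rad/s, so T = P/ω = 25.1×10³ / 199.0 = 126.2 N·m.
J = πd⁴/32 = π(0.0320)⁴/32 = 1.029×10^-7 m⁴.
τ_max = T·r/J = 126.2 × 0.0160 / 1.029×10^-7 = 1.961×10^7 Pa.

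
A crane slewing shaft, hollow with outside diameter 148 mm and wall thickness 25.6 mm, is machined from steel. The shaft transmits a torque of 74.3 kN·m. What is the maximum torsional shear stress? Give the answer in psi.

J = π(d_o⁴ − d_i⁴)/32 = π(0.148⁴ − 0.0968⁴)/32 = 3.848×10^-5 m⁴.
τ_max = T·r/J = 74300 × 0.0740 / 3.848×10^-5 = 1.429×10^8 Pa.

20700 psi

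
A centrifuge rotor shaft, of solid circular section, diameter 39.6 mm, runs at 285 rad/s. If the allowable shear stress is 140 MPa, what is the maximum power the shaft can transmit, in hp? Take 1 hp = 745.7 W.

J = πd⁴/32 = π(0.0396)⁴/32 = 2.414×10^-7 m⁴.
T_max = τ_allow·J/r = 1.40×10^8 × 2.414×10^-7 / 0.0198 = 1707 N·m.
ω = 285 rad/s, so P_max = T_max·ω = 4.865×10^5 W.

652 hp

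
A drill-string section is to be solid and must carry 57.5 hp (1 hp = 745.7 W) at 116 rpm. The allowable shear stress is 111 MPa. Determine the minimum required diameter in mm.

ω = 2π·116/60 = 12.15 rad/s, so T = P/ω = 57.5×745.7 / 12.15 = 3530 N·m.
For a solid shaft τ_max = 16T/(πd³), so d = (16T/(π τ_allow))^(1/3) = (16·3530/(π·1.11×10^8))^(1/3) = 0.05451 m.

54.5 mm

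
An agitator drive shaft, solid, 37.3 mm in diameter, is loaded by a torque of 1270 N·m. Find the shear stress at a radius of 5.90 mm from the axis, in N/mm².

J = πd⁴/32 = π(0.0373)⁴/32 = 1.900×10^-7 m⁴.
Shear stress varies linearly with radius: τ = T·r/J = 1270 × 0.00590 / 1.900×10^-7 = 3.943×10^7 Pa.

39.4 N/mm²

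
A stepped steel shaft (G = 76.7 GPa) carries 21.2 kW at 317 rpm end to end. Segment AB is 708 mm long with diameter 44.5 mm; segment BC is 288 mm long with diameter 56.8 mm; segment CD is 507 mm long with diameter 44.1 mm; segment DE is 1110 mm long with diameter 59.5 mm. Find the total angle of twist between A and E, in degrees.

2.09°

ω = 2π·317/60 = 33.20 rad/s, so T = P/ω = 21.2×10³ / 33.20 = 638.6 N·m.
J_AB = π(0.0445)⁴/32 = 3.85×10^-7 m⁴; J_BC = π(0.0568)⁴/32 = 1.02×10^-6 m⁴; J_CD = π(0.0441)⁴/32 = 3.71×10^-7 m⁴; J_DE = π(0.0595)⁴/32 = 1.23×10^-6 m⁴.
θ = (T/G)·Σ L_i/J_i = (638.6/76.7×10⁹)·(0.708/3.85×10^-7 + 0.288/1.02×10^-6 + 0.507/3.71×10^-7 + 1.11/1.23×10^-6) = 0.03654 rad.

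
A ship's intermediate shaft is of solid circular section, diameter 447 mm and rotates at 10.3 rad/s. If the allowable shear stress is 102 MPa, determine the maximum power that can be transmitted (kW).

18400 kW

J = πd⁴/32 = π(0.447)⁴/32 = 3.919×10^-3 m⁴.
T_max = τ_allow·J/r = 1.02×10^8 × 3.919×10^-3 / 0.224 = 1.789e6 N·m.
ω = 10.3 rad/s, so P_max = T_max·ω = 1.842×10^7 W.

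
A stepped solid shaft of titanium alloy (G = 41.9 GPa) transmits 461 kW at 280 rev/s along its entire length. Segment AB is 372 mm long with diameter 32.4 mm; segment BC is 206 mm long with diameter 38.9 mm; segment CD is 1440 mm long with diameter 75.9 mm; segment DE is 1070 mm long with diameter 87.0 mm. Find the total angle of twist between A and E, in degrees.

ω = 2π·280 = 1759 rad/s, so T = P/ω = 461×10³ / 1759 = 262.0 N·m.
J_AB = π(0.0324)⁴/32 = 1.08×10^-7 m⁴; J_BC = π(0.0389)⁴/32 = 2.25×10^-7 m⁴; J_CD = π(0.0759)⁴/32 = 3.26×10^-6 m⁴; J_DE = π(0.0870)⁴/32 = 5.62×10^-6 m⁴.
θ = (T/G)·Σ L_i/J_i = (262.0/41.9×10⁹)·(0.372/1.08×10^-7 + 0.206/2.25×10^-7 + 1.44/3.26×10^-6 + 1.07/5.62×10^-6) = 0.03119 rad.

1.79°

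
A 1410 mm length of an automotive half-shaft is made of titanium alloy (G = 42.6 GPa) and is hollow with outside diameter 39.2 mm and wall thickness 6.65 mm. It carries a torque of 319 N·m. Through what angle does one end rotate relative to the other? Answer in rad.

J = π(d_o⁴ − d_i⁴)/32 = π(0.0392⁴ − 0.0259⁴)/32 = 1.876×10^-7 m⁴.
θ = T·L/(G·J) = 319.0 × 1.41 / (42.6×10⁹ × 1.876×10^-7) = 0.05627 rad.

0.0563 rad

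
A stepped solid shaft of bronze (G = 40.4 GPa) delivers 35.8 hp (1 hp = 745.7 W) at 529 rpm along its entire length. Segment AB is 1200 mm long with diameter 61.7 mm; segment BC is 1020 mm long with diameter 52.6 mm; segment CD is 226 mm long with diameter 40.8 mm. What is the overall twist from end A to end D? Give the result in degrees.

ω = 2π·529/60 = 55.40 rad/s, so T = P/ω = 35.8×745.7 / 55.40 = 481.9 N·m.
J_AB = π(0.0617)⁴/32 = 1.42×10^-6 m⁴; J_BC = π(0.0526)⁴/32 = 7.52×10^-7 m⁴; J_CD = π(0.0408)⁴/32 = 2.72×10^-7 m⁴.
θ = (T/G)·Σ L_i/J_i = (481.9/40.4×10⁹)·(1.20/1.42×10^-6 + 1.02/7.52×10^-7 + 0.226/2.72×10^-7) = 0.03616 rad.

2.07°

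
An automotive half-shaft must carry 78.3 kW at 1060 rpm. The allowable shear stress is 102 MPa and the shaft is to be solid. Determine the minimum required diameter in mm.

ω = 2π·1060/60 = 111.0 rad/s, so T = P/ω = 78.3×10³ / 111.0 = 705.4 N·m.
For a solid shaft τ_max = 16T/(πd³), so d = (16T/(π τ_allow))^(1/3) = (16·705.4/(π·1.02×10^8))^(1/3) = 0.03278 m.

32.8 mm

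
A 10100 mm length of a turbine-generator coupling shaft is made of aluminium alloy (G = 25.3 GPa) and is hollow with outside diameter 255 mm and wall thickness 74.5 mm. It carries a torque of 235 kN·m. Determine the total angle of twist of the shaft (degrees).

J = π(d_o⁴ − d_i⁴)/32 = π(0.255⁴ − 0.106⁴)/32 = 4.027×10^-4 m⁴.
θ = T·L/(G·J) = 235000 × 10.1 / (25.3×10⁹ × 4.027×10^-4) = 0.2330 rad.

13.3°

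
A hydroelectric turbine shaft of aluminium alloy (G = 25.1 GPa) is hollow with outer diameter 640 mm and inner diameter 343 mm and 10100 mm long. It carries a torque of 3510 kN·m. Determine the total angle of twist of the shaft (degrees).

5.35°

J = π(d_o⁴ − d_i⁴)/32 = π(0.640⁴ − 0.343⁴)/32 = 0.01511 m⁴.
θ = T·L/(G·J) = 3.510e6 × 10.1 / (25.1×10⁹ × 0.01511) = 0.09346 rad.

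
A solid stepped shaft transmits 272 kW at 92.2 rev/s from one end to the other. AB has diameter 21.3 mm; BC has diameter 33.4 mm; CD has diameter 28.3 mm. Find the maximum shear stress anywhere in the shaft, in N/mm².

247 N/mm²

ω = 2π·92.2 = 579.3 rad/s, so T = P/ω = 272×10³ / 579.3 = 469.5 N·m.
Under the same torque, τ_max = 16T/(πd³) is largest where d is smallest — segment AB (d = 21.3 mm).
τ_max = 16·469.5/(π·(0.0213)³) = 2.475×10^8 Pa.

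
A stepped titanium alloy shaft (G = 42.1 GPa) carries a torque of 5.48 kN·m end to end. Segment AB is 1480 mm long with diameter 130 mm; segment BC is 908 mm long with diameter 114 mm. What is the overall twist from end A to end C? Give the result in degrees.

0.802°

J_AB = π(0.130)⁴/32 = 2.80×10^-5 m⁴; J_BC = π(0.114)⁴/32 = 1.66×10^-5 m⁴.
θ = (T/G)·Σ L_i/J_i = (5480/42.1×10⁹)·(1.48/2.80×10^-5 + 0.908/1.66×10^-5) = 0.01400 rad.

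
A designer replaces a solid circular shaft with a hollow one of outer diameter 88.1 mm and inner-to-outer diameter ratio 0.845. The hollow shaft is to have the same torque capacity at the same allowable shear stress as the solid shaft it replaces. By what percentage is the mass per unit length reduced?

54.0 %

Equal τ_max and T ⇒ the solid shaft needs d_s³ = d_o³(1−k⁴), so d_s = 88.1·(1−0.845⁴)^(1/3) = 69.46 mm.
Area ratio A_h/A_s = d_o²(1−k²)/d_s² = (1−k²)/(1−k⁴)^(2/3) = 0.4600.
Mass saving = 1 − 0.4600 = 54.0 %.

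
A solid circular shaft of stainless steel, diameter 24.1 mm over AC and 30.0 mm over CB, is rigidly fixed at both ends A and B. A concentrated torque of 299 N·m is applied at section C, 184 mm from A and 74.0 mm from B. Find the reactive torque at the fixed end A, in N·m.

42.9 N·m

Compatibility: T_A·a/J_AC = T_B·b/J_CB with T_A + T_B = T₀.
J_AC = 3.31×10^-8 m⁴, J_CB = 7.95×10^-8 m⁴, so T_A = T₀·(J_AC/a)/((J_AC/a)+(J_CB/b)) = 42.90 N·m, T_B = 256.1 N·m.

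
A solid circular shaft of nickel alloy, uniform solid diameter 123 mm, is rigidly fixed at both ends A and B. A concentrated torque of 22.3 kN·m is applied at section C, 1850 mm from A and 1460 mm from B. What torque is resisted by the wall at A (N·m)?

With uniform GJ and both ends fixed, compatibility θ_AC = θ_CB gives T_A·a = T_B·b, together with T_A + T_B = T₀.
T_A = T₀·b/(a+b) = 22300·1460/3310 = 9836 N·m; T_B = 12460 N·m.

9840 N·m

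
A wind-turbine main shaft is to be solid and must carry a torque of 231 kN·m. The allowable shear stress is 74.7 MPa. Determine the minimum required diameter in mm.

251 mm

For a solid shaft τ_max = 16T/(πd³), so d = (16T/(π τ_allow))^(1/3) = (16·231000/(π·7.47×10^7))^(1/3) = 0.2507 m.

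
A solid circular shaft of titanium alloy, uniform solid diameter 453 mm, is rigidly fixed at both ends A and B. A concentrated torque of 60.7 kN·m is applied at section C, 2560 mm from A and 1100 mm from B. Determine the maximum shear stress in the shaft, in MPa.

With uniform GJ and both ends fixed, compatibility θ_AC = θ_CB gives T_A·a = T_B·b, together with T_A + T_B = T₀.
T_A = T₀·b/(a+b) = 60700·1100/3660 = 18240 N·m; T_B = 42460 N·m.
τ in each portion: τ_AC = 9.99×10^5 Pa, τ_CB = 2.33×10^6 Pa; maximum is in CB.
τ_max = T_CB·r/J = 42460·0.227/4.13×10^-3 = 2.326×10^6 Pa.

2.33 MPa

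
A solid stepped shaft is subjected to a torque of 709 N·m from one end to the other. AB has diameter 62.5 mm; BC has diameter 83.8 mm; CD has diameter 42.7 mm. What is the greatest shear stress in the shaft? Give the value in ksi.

Under the same torque, τ_max = 16T/(πd³) is largest where d is smallest — segment CD (d = 42.7 mm).
τ_max = 16·709.0/(π·(0.0427)³) = 4.638×10^7 Pa.

6.73 ksi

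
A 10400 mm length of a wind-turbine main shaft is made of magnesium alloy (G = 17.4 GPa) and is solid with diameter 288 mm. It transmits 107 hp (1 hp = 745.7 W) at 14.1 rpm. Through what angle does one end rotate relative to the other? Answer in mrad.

ω = 2π·14.1/60 = 1.477 rad/s, so T = P/ω = 107×745.7 / 1.477 = 54040 N·m.
J = πd⁴/32 = π(0.288)⁴/32 = 6.754×10^-4 m⁴.
θ = T·L/(G·J) = 54040 × 10.4 / (17.4×10⁹ × 6.754×10^-4) = 0.04782 rad.

47.8 mrad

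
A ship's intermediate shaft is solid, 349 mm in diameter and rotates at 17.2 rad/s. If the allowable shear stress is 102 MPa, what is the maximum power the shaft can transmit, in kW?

14600 kW

J = πd⁴/32 = π(0.349)⁴/32 = 1.456×10^-3 m⁴.
T_max = τ_allow·J/r = 1.02×10^8 × 1.456×10^-3 / 0.174 = 851300 N·m.
ω = 17.2 rad/s, so P_max = T_max·ω = 1.464×10^7 W.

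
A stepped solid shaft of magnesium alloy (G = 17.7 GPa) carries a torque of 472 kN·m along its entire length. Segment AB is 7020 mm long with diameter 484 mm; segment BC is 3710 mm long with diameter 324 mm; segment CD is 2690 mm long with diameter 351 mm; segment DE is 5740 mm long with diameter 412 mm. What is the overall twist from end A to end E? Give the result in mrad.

J_AB = π(0.484)⁴/32 = 5.39×10^-3 m⁴; J_BC = π(0.324)⁴/32 = 1.08×10^-3 m⁴; J_CD = π(0.351)⁴/32 = 1.49×10^-3 m⁴; J_DE = π(0.412)⁴/32 = 2.83×10^-3 m⁴.
θ = (T/G)·Σ L_i/J_i = (472000/17.7×10⁹)·(7.02/5.39×10^-3 + 3.71/1.08×10^-3 + 2.69/1.49×10^-3 + 5.74/2.83×10^-3) = 0.2284 rad.

228 mrad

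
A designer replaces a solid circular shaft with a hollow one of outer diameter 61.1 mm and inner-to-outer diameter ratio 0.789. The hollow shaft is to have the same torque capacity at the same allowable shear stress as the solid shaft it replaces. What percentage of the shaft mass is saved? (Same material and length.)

Equal τ_max and T ⇒ the solid shaft needs d_s³ = d_o³(1−k⁴), so d_s = 61.1·(1−0.789⁴)^(1/3) = 51.89 mm.
Area ratio A_h/A_s = d_o²(1−k²)/d_s² = (1−k²)/(1−k⁴)^(2/3) = 0.5234.
Mass saving = 1 − 0.5234 = 47.7 %.

47.7 %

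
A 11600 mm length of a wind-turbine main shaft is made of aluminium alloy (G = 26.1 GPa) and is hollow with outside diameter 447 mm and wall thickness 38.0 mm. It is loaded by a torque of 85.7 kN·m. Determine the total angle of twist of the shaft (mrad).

J = π(d_o⁴ − d_i⁴)/32 = π(0.447⁴ − 0.371⁴)/32 = 2.060×10^-3 m⁴.
θ = T·L/(G·J) = 85700 × 11.6 / (26.1×10⁹ × 2.060×10^-3) = 0.01849 rad.

18.5 mrad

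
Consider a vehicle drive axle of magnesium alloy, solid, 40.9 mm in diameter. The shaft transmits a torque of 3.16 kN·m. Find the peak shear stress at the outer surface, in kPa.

235000 kPa

J = πd⁴/32 = π(0.0409)⁴/32 = 2.747×10^-7 m⁴.
τ_max = T·r/J = 3160 × 0.0204 / 2.747×10^-7 = 2.352×10^8 Pa.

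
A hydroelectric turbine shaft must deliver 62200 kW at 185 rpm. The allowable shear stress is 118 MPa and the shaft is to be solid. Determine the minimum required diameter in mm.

ω = 2π·185/60 = 19.37 rad/s, so T = P/ω = 62200×10³ / 19.37 = 3.211e6 N·m.
For a solid shaft τ_max = 16T/(πd³), so d = (16T/(π τ_allow))^(1/3) = (16·3.211e6/(π·1.18×10^8))^(1/3) = 0.5175 m.

517 mm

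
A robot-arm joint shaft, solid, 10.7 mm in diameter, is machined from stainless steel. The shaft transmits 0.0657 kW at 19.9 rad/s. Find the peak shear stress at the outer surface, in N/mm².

ω = 19.9 rad/s, so T = P/ω = 0.0657×10³ / 19.90 = 3.302 N·m.
J = πd⁴/32 = π(0.0107)⁴/32 = 1.287×10^-9 m⁴.
τ_max = T·r/J = 3.302 × 0.00535 / 1.287×10^-9 = 1.373×10^7 Pa.

13.7 N/mm²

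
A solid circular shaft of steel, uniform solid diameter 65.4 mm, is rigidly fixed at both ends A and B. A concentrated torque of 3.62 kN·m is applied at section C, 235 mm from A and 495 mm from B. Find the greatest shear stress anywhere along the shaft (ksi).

With uniform GJ and both ends fixed, compatibility θ_AC = θ_CB gives T_A·a = T_B·b, together with T_A + T_B = T₀.
T_A = T₀·b/(a+b) = 3620·495/730.0 = 2455 N·m; T_B = 1165 N·m.
τ in each portion: τ_AC = 4.47×10^7 Pa, τ_CB = 2.12×10^7 Pa; maximum is in AC.
τ_max = T_AC·r/J = 2455·0.0327/1.80×10^-6 = 4.469×10^7 Pa.

6.48 ksi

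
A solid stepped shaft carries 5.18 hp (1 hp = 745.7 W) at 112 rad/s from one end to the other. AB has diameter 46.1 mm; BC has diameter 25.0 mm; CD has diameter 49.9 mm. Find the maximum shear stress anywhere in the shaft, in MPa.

11.2 MPa

ω = 112 rad/s, so T = P/ω = 5.18×745.7 / 112.0 = 34.49 N·m.
Under the same torque, τ_max = 16T/(πd³) is largest where d is smallest — segment BC (d = 25.0 mm).
τ_max = 16·34.49/(π·(0.0250)³) = 1.124×10^7 Pa.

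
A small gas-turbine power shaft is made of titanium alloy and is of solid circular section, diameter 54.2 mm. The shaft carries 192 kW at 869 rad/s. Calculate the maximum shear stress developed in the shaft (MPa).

ω = 869 rad/s, so T = P/ω = 192×10³ / 869.0 = 220.9 N·m.
J = πd⁴/32 = π(0.0542)⁴/32 = 8.472×10^-7 m⁴.
τ_max = T·r/J = 220.9 × 0.0271 / 8.472×10^-7 = 7.067×10^6 Pa.

7.07 MPa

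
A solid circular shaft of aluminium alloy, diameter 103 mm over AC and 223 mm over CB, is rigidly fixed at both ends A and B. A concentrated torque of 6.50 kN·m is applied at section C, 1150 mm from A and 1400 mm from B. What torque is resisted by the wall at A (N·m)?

341 N·m

Compatibility: T_A·a/J_AC = T_B·b/J_CB with T_A + T_B = T₀.
J_AC = 1.10×10^-5 m⁴, J_CB = 2.43×10^-4 m⁴, so T_A = T₀·(J_AC/a)/((J_AC/a)+(J_CB/b)) = 341.2 N·m, T_B = 6159 N·m.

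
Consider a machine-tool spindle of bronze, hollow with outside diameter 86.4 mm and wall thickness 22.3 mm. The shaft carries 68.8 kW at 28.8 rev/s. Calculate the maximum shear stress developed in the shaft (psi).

ω = 2π·28.8 = 181.0 rad/s, so T = P/ω = 68.8×10³ / 181.0 = 380.2 N·m.
J = π(d_o⁴ − d_i⁴)/32 = π(0.0864⁴ − 0.0418⁴)/32 = 5.171×10^-6 m⁴.
τ_max = T·r/J = 380.2 × 0.0432 / 5.171×10^-6 = 3.176×10^6 Pa.

461 psi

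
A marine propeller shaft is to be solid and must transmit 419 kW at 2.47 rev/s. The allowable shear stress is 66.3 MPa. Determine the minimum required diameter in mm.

128 mm

ω = 2π·2.47 = 15.52 rad/s, so T = P/ω = 419×10³ / 15.52 = 27000 N·m.
For a solid shaft τ_max = 16T/(πd³), so d = (16T/(π τ_allow))^(1/3) = (16·27000/(π·6.63×10^7))^(1/3) = 0.1275 m.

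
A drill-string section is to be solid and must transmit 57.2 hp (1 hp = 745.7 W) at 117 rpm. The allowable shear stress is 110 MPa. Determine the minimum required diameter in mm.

ω = 2π·117/60 = 12.25 rad/s, so T = P/ω = 57.2×745.7 / 12.25 = 3481 N·m.
For a solid shaft τ_max = 16T/(πd³), so d = (16T/(π τ_allow))^(1/3) = (16·3481/(π·1.10×10^8))^(1/3) = 0.05442 m.

54.4 mm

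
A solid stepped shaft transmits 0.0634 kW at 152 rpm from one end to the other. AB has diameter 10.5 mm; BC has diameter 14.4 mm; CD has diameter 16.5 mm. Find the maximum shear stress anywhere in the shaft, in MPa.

ω = 2π·152/60 = 15.92 rad/s, so T = P/ω = 0.0634×10³ / 15.92 = 3.983 N·m.
Under the same torque, τ_max = 16T/(πd³) is largest where d is smallest — segment AB (d = 10.5 mm).
τ_max = 16·3.983/(π·(0.0105)³) = 1.752×10^7 Pa.

17.5 MPa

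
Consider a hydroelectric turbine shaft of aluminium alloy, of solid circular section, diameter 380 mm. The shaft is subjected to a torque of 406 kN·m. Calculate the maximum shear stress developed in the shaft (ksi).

5.47 ksi

J = πd⁴/32 = π(0.380)⁴/32 = 2.047×10^-3 m⁴.
τ_max = T·r/J = 406000 × 0.190 / 2.047×10^-3 = 3.768×10^7 Pa.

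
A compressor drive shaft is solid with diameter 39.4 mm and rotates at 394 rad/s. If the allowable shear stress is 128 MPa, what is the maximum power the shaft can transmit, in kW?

J = πd⁴/32 = π(0.0394)⁴/32 = 2.366×10^-7 m⁴.
T_max = τ_allow·J/r = 1.28×10^8 × 2.366×10^-7 / 0.0197 = 1537 N·m.
ω = 394 rad/s, so P_max = T_max·ω = 6.057×10^5 W.

606 kW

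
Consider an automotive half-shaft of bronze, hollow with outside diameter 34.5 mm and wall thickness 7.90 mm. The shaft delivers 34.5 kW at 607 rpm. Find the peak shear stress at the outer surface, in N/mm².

ω = 2π·607/60 = 63.56 rad/s, so T = P/ω = 34.5×10³ / 63.56 = 542.8 N·m.
J = π(d_o⁴ − d_i⁴)/32 = π(0.0345⁴ − 0.0187⁴)/32 = 1.271×10^-7 m⁴.
τ_max = T·r/J = 542.8 × 0.0173 / 1.271×10^-7 = 7.367×10^7 Pa.

73.7 N/mm²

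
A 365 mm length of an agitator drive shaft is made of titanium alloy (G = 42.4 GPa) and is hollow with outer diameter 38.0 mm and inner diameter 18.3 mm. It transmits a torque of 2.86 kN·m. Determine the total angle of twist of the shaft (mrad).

127 mrad

J = π(d_o⁴ − d_i⁴)/32 = π(0.0380⁴ − 0.0183⁴)/32 = 1.937×10^-7 m⁴.
θ = T·L/(G·J) = 2860 × 0.365 / (42.4×10⁹ × 1.937×10^-7) = 0.1271 rad.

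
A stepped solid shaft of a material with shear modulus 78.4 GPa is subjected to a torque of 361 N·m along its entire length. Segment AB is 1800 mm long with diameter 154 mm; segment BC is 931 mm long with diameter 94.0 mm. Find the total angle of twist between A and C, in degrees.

J_AB = π(0.154)⁴/32 = 5.52×10^-5 m⁴; J_BC = π(0.0940)⁴/32 = 7.66×10^-6 m⁴.
θ = (T/G)·Σ L_i/J_i = (361.0/78.4×10⁹)·(1.80/5.52×10^-5 + 0.931/7.66×10^-6) = 7.094×10^-4 rad.

0.0406°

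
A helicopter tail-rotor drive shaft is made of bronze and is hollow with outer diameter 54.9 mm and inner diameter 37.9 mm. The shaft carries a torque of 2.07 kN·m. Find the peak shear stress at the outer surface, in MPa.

J = π(d_o⁴ − d_i⁴)/32 = π(0.0549⁴ − 0.0379⁴)/32 = 6.893×10^-7 m⁴.
τ_max = T·r/J = 2070 × 0.0274 / 6.893×10^-7 = 8.244×10^7 Pa.

82.4 MPa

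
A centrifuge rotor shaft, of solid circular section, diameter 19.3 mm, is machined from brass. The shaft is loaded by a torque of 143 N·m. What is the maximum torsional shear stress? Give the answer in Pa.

1.01e8 Pa

J = πd⁴/32 = π(0.0193)⁴/32 = 1.362×10^-8 m⁴.
τ_max = T·r/J = 143.0 × 0.00965 / 1.362×10^-8 = 1.013×10^8 Pa.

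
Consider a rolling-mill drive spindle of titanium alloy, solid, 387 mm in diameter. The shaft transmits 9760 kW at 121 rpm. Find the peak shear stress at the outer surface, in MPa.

ω = 2π·121/60 = 12.67 rad/s, so T = P/ω = 9760×10³ / 12.67 = 770300 N·m.
J = πd⁴/32 = π(0.387)⁴/32 = 2.202×10^-3 m⁴.
τ_max = T·r/J = 770300 × 0.194 / 2.202×10^-3 = 6.768×10^7 Pa.

67.7 MPa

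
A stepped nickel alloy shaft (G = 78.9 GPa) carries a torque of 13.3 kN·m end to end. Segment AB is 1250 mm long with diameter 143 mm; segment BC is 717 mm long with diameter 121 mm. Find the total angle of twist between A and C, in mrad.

J_AB = π(0.143)⁴/32 = 4.11×10^-5 m⁴; J_BC = π(0.121)⁴/32 = 2.10×10^-5 m⁴.
θ = (T/G)·Σ L_i/J_i = (13300/78.9×10⁹)·(1.25/4.11×10^-5 + 0.717/2.10×10^-5) = 0.01088 rad.

10.9 mrad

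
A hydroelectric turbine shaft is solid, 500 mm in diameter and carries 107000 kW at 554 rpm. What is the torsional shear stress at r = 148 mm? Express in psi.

ω = 2π·554/60 = 58.01 rad/s, so T = P/ω = 107000×10³ / 58.01 = 1.844e6 N·m.
J = πd⁴/32 = π(0.500)⁴/32 = 6.136×10^-3 m⁴.
Shear stress varies linearly with radius: τ = T·r/J = 1.844e6 × 0.148 / 6.136×10^-3 = 4.449×10^7 Pa.

6450 psi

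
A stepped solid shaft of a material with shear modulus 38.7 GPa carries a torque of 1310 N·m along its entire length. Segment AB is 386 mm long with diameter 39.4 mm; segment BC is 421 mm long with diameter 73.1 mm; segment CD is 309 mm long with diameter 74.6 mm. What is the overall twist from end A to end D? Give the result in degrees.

J_AB = π(0.0394)⁴/32 = 2.37×10^-7 m⁴; J_BC = π(0.0731)⁴/32 = 2.80×10^-6 m⁴; J_CD = π(0.0746)⁴/32 = 3.04×10^-6 m⁴.
θ = (T/G)·Σ L_i/J_i = (1310/38.7×10⁹)·(0.386/2.37×10^-7 + 0.421/2.80×10^-6 + 0.309/3.04×10^-6) = 0.06375 rad.

3.65°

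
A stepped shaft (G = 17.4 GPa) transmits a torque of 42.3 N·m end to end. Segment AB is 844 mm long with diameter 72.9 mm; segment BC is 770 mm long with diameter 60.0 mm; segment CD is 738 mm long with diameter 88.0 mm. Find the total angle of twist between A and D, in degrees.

J_AB = π(0.0729)⁴/32 = 2.77×10^-6 m⁴; J_BC = π(0.0600)⁴/32 = 1.27×10^-6 m⁴; J_CD = π(0.0880)⁴/32 = 5.89×10^-6 m⁴.
θ = (T/G)·Σ L_i/J_i = (42.30/17.4×10⁹)·(0.844/2.77×10^-6 + 0.770/1.27×10^-6 + 0.738/5.89×10^-6) = 2.516×10^-3 rad.

0.144°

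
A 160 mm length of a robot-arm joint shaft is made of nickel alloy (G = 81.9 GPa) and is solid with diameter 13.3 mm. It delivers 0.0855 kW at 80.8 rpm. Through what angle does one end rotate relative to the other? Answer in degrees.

ω = 2π·80.8/60 = 8.461 rad/s, so T = P/ω = 0.0855×10³ / 8.461 = 10.10 N·m.
J = πd⁴/32 = π(0.0133)⁴/32 = 3.072×10^-9 m⁴.
θ = T·L/(G·J) = 10.10 × 0.160 / (81.9×10⁹ × 3.072×10^-9) = 6.426×10^-3 rad.

0.368°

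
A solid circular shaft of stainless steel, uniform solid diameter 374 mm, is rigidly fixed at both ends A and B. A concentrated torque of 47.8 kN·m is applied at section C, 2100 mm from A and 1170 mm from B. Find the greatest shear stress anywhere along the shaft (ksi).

With uniform GJ and both ends fixed, compatibility θ_AC = θ_CB gives T_A·a = T_B·b, together with T_A + T_B = T₀.
T_A = T₀·b/(a+b) = 47800·1170/3270 = 17100 N·m; T_B = 30700 N·m.
τ in each portion: τ_AC = 1.67×10^6 Pa, τ_CB = 2.99×10^6 Pa; maximum is in CB.
τ_max = T_CB·r/J = 30700·0.187/1.92×10^-3 = 2.989×10^6 Pa.

0.433 ksi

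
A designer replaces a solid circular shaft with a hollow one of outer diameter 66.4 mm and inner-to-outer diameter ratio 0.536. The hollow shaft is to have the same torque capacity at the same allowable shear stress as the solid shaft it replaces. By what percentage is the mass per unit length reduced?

Equal τ_max and T ⇒ the solid shaft needs d_s³ = d_o³(1−k⁴), so d_s = 66.4·(1−0.536⁴)^(1/3) = 64.52 mm.
Area ratio A_h/A_s = d_o²(1−k²)/d_s² = (1−k²)/(1−k⁴)^(2/3) = 0.7548.
Mass saving = 1 − 0.7548 = 24.5 %.

24.5 %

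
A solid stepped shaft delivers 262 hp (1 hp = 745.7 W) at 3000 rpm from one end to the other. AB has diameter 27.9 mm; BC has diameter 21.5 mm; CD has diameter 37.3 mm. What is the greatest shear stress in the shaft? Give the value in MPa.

319 MPa

ω = 2π·3000/60 = 314.2 rad/s, so T = P/ω = 262×745.7 / 314.2 = 621.9 N·m.
Under the same torque, τ_max = 16T/(πd³) is largest where d is smallest — segment BC (d = 21.5 mm).
τ_max = 16·621.9/(π·(0.0215)³) = 3.187×10^8 Pa.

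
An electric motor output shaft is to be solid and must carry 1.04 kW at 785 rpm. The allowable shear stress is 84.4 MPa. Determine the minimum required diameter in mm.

ω = 2π·785/60 = 82.21 rad/s, so T = P/ω = 1.04×10³ / 82.21 = 12.65 N·m.
For a solid shaft τ_max = 16T/(πd³), so d = (16T/(π τ_allow))^(1/3) = (16·12.65/(π·8.44×10^7))^(1/3) = 0.009139 m.

9.14 mm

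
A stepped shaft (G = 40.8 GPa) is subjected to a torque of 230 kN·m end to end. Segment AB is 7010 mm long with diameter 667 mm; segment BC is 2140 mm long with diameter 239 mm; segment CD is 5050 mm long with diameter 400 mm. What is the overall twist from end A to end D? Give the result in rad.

0.0510 rad

J_AB = π(0.667)⁴/32 = 0.0194 m⁴; J_BC = π(0.239)⁴/32 = 3.20×10^-4 m⁴; J_CD = π(0.400)⁴/32 = 2.51×10^-3 m⁴.
θ = (T/G)·Σ L_i/J_i = (230000/40.8×10⁹)·(7.01/0.0194 + 2.14/3.20×10^-4 + 5.05/2.51×10^-3) = 0.05102 rad.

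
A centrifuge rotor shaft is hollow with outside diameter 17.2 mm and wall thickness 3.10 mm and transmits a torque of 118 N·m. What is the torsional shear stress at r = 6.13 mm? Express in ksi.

14.7 ksi

J = π(d_o⁴ − d_i⁴)/32 = π(0.0172⁴ − 0.0110⁴)/32 = 7.155×10^-9 m⁴.
Shear stress varies linearly with radius: τ = T·r/J = 118.0 × 0.00613 / 7.155×10^-9 = 1.011×10^8 Pa.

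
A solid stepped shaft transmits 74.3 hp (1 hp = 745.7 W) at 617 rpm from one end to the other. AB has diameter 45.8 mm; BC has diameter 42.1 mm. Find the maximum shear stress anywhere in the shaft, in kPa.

ω = 2π·617/60 = 64.61 rad/s, so T = P/ω = 74.3×745.7 / 64.61 = 857.5 N·m.
Under the same torque, τ_max = 16T/(πd³) is largest where d is smallest — segment BC (d = 42.1 mm).
τ_max = 16·857.5/(π·(0.0421)³) = 5.853×10^7 Pa.

58500 kPa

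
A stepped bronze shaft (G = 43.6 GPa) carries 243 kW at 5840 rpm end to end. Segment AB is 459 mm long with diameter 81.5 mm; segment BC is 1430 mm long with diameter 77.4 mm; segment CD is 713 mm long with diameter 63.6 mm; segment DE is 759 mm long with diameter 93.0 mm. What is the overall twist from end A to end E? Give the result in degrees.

0.553°

ω = 2π·5840/60 = 611.6 rad/s, so T = P/ω = 243×10³ / 611.6 = 397.3 N·m.
J_AB = π(0.0815)⁴/32 = 4.33×10^-6 m⁴; J_BC = π(0.0774)⁴/32 = 3.52×10^-6 m⁴; J_CD = π(0.0636)⁴/32 = 1.61×10^-6 m⁴; J_DE = π(0.0930)⁴/32 = 7.34×10^-6 m⁴.
θ = (T/G)·Σ L_i/J_i = (397.3/43.6×10⁹)·(0.459/4.33×10^-6 + 1.43/3.52×10^-6 + 0.713/1.61×10^-6 + 0.759/7.34×10^-6) = 9.652×10^-3 rad.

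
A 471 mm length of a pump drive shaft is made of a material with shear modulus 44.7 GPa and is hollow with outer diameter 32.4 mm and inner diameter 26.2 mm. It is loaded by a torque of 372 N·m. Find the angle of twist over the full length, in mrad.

63.3 mrad

J = π(d_o⁴ − d_i⁴)/32 = π(0.0324⁴ − 0.0262⁴)/32 = 6.193×10^-8 m⁴.
θ = T·L/(G·J) = 372.0 × 0.471 / (44.7×10⁹ × 6.193×10^-8) = 0.06329 rad.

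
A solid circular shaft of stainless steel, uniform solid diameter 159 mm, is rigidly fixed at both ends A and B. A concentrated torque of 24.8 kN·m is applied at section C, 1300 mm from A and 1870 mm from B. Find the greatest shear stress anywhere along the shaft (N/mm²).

18.5 N/mm²

With uniform GJ and both ends fixed, compatibility θ_AC = θ_CB gives T_A·a = T_B·b, together with T_A + T_B = T₀.
T_A = T₀·b/(a+b) = 24800·1870/3170 = 14630 N·m; T_B = 10170 N·m.
τ in each portion: τ_AC = 1.85×10^7 Pa, τ_CB = 1.29×10^7 Pa; maximum is in AC.
τ_max = T_AC·r/J = 14630·0.0795/6.27×10^-5 = 1.854×10^7 Pa.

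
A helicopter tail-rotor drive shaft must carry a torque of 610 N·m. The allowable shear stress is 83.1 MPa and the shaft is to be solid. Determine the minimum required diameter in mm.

33.4 mm

For a solid shaft τ_max = 16T/(πd³), so d = (16T/(π τ_allow))^(1/3) = (16·610.0/(π·8.31×10^7))^(1/3) = 0.03344 m.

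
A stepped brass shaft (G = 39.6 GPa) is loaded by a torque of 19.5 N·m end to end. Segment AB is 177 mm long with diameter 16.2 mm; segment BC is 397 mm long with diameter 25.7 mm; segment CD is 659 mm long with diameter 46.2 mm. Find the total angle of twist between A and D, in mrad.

18.2 mrad

J_AB = π(0.0162)⁴/32 = 6.76×10^-9 m⁴; J_BC = π(0.0257)⁴/32 = 4.28×10^-8 m⁴; J_CD = π(0.0462)⁴/32 = 4.47×10^-7 m⁴.
θ = (T/G)·Σ L_i/J_i = (19.50/39.6×10⁹)·(0.177/6.76×10^-9 + 0.397/4.28×10^-8 + 0.659/4.47×10^-7) = 0.01818 rad.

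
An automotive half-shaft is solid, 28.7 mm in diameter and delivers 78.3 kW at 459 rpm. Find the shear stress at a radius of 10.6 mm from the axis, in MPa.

259 MPa

ω = 2π·459/60 = 48.07 rad/s, so T = P/ω = 78.3×10³ / 48.07 = 1629 N·m.
J = πd⁴/32 = π(0.0287)⁴/32 = 6.661×10^-8 m⁴.
Shear stress varies linearly with radius: τ = T·r/J = 1629 × 0.0106 / 6.661×10^-8 = 2.592×10^8 Pa.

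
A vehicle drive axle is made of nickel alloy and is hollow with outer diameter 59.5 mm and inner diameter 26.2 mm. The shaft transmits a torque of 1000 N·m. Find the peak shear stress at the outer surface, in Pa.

2.51e7 Pa

J = π(d_o⁴ − d_i⁴)/32 = π(0.0595⁴ − 0.0262⁴)/32 = 1.184×10^-6 m⁴.
τ_max = T·r/J = 1000 × 0.0297 / 1.184×10^-6 = 2.512×10^7 Pa.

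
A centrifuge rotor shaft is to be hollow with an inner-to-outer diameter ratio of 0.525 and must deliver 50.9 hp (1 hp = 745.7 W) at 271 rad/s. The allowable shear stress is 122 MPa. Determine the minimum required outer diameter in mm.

ω = 271 rad/s, so T = P/ω = 50.9×745.7 / 271.0 = 140.1 N·m.
For a hollow shaft with d_i/d_o = 0.525: τ_max = 16T/(π d_o³ (1−k⁴)), so d_o = [16T/(π τ_allow (1−k⁴))]^(1/3) = [16·140.1/(π·1.22×10^8·0.9240)]^(1/3) = 0.01850 m.

18.5 mm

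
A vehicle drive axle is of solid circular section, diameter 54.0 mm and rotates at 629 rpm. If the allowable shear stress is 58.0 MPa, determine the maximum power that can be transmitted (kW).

J = πd⁴/32 = π(0.0540)⁴/32 = 8.348×10^-7 m⁴.
T_max = τ_allow·J/r = 5.80×10^7 × 8.348×10^-7 / 0.0270 = 1793 N·m.
ω = 2π·629/60 = 65.87 rad/s, so P_max = T_max·ω = 1.181×10^5 W.

118 kW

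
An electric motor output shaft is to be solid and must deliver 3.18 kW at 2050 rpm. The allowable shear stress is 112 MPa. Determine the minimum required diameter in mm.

ω = 2π·2050/60 = 214.7 rad/s, so T = P/ω = 3.18×10³ / 214.7 = 14.81 N·m.
For a solid shaft τ_max = 16T/(πd³), so d = (16T/(π τ_allow))^(1/3) = (16·14.81/(π·1.12×10^8))^(1/3) = 0.008766 m.

8.77 mm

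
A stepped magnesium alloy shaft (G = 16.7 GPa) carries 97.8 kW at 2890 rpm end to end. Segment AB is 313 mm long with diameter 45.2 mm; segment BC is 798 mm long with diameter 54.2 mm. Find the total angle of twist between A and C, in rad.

ω = 2π·2890/60 = 302.6 rad/s, so T = P/ω = 97.8×10³ / 302.6 = 323.2 N·m.
J_AB = π(0.0452)⁴/32 = 4.10×10^-7 m⁴; J_BC = π(0.0542)⁴/32 = 8.47×10^-7 m⁴.
θ = (T/G)·Σ L_i/J_i = (323.2/16.7×10⁹)·(0.313/4.10×10^-7 + 0.798/8.47×10^-7) = 0.03301 rad.

0.0330 rad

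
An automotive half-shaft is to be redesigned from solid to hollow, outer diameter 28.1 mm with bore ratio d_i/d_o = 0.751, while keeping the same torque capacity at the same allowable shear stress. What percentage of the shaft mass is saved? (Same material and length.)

43.7 %

Equal τ_max and T ⇒ the solid shaft needs d_s³ = d_o³(1−k⁴), so d_s = 28.1·(1−0.751⁴)^(1/3) = 24.73 mm.
Area ratio A_h/A_s = d_o²(1−k²)/d_s² = (1−k²)/(1−k⁴)^(2/3) = 0.5628.
Mass saving = 1 − 0.5628 = 43.7 %.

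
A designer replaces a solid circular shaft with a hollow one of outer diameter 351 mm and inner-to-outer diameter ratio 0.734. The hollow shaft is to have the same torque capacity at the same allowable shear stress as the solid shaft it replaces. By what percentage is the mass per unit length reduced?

Equal τ_max and T ⇒ the solid shaft needs d_s³ = d_o³(1−k⁴), so d_s = 351·(1−0.734⁴)^(1/3) = 313.1 mm.
Area ratio A_h/A_s = d_o²(1−k²)/d_s² = (1−k²)/(1−k⁴)^(2/3) = 0.5797.
Mass saving = 1 − 0.5797 = 42.0 %.

42.0 %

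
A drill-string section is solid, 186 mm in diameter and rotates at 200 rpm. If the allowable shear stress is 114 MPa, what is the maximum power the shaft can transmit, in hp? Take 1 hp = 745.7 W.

4050 hp

J = πd⁴/32 = π(0.186)⁴/32 = 1.175×10^-4 m⁴.
T_max = τ_allow·J/r = 1.14×10^8 × 1.175×10^-4 / 0.0930 = 144000 N·m.
ω = 2π·200/60 = 20.94 rad/s, so P_max = T_max·ω = 3.017×10^6 W.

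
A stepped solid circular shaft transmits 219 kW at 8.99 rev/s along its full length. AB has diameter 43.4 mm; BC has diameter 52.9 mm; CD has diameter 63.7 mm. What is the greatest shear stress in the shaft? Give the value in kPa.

242000 kPa

ω = 2π·8.99 = 56.49 rad/s, so T = P/ω = 219×10³ / 56.49 = 3877 N·m.
Under the same torque, τ_max = 16T/(πd³) is largest where d is smallest — segment AB (d = 43.4 mm).
τ_max = 16·3877/(π·(0.0434)³) = 2.415×10^8 Pa.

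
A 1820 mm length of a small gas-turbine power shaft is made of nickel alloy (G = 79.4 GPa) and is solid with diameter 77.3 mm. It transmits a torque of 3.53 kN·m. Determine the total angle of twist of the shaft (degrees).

1.32°

J = πd⁴/32 = π(0.0773)⁴/32 = 3.505×10^-6 m⁴.
θ = T·L/(G·J) = 3530 × 1.82 / (79.4×10⁹ × 3.505×10^-6) = 0.02308 rad.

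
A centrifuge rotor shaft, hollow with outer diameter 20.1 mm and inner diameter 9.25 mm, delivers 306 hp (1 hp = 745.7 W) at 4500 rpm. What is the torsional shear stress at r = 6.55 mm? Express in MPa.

207 MPa

ω = 2π·4500/60 = 471.2 rad/s, so T = P/ω = 306×745.7 / 471.2 = 484.2 N·m.
J = π(d_o⁴ − d_i⁴)/32 = π(0.0201⁴ − 0.00925⁴)/32 = 1.531×10^-8 m⁴.
Shear stress varies linearly with radius: τ = T·r/J = 484.2 × 0.00655 / 1.531×10^-8 = 2.072×10^8 Pa.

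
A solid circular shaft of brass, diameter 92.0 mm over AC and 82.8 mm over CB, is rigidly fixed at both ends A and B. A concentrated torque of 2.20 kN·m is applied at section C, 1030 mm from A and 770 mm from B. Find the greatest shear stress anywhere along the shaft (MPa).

Compatibility: T_A·a/J_AC = T_B·b/J_CB with T_A + T_B = T₀.
J_AC = 7.03×10^-6 m⁴, J_CB = 4.61×10^-6 m⁴, so T_A = T₀·(J_AC/a)/((J_AC/a)+(J_CB/b)) = 1172 N·m, T_B = 1028 N·m.
τ in each portion: τ_AC = 7.66×10^6 Pa, τ_CB = 9.23×10^6 Pa; maximum is in CB.
τ_max = T_CB·r/J = 1028·0.0414/4.61×10^-6 = 9.226×10^6 Pa.

9.23 MPa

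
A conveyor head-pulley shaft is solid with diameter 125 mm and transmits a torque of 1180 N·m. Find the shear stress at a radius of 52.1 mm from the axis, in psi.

372 psi

J = πd⁴/32 = π(0.125)⁴/32 = 2.397×10^-5 m⁴.
Shear stress varies linearly with radius: τ = T·r/J = 1180 × 0.0521 / 2.397×10^-5 = 2.565×10^6 Pa.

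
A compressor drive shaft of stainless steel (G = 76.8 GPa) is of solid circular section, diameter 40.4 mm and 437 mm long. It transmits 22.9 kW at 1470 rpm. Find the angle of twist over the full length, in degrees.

ω = 2π·1470/60 = 153.9 rad/s, so T = P/ω = 22.9×10³ / 153.9 = 148.8 N·m.
J = πd⁴/32 = π(0.0404)⁴/32 = 2.615×10^-7 m⁴.
θ = T·L/(G·J) = 148.8 × 0.437 / (76.8×10⁹ × 2.615×10^-7) = 3.237×10^-3 rad.

0.185°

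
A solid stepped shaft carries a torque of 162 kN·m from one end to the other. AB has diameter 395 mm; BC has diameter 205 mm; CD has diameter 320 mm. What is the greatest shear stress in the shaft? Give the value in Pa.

Under the same torque, τ_max = 16T/(πd³) is largest where d is smallest — segment BC (d = 205 mm).
τ_max = 16·162000/(π·(0.205)³) = 9.577×10^7 Pa.

9.58e7 Pa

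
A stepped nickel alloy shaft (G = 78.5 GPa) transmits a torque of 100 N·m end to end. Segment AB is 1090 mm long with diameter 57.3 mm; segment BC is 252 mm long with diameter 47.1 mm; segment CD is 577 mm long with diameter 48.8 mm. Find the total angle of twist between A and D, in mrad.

J_AB = π(0.0573)⁴/32 = 1.06×10^-6 m⁴; J_BC = π(0.0471)⁴/32 = 4.83×10^-7 m⁴; J_CD = π(0.0488)⁴/32 = 5.57×10^-7 m⁴.
θ = (T/G)·Σ L_i/J_i = (100.0/78.5×10⁹)·(1.09/1.06×10^-6 + 0.252/4.83×10^-7 + 0.577/5.57×10^-7) = 3.297×10^-3 rad.

3.30 mrad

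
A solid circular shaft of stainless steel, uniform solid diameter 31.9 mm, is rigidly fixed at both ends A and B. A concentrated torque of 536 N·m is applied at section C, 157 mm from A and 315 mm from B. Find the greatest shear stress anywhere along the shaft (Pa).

With uniform GJ and both ends fixed, compatibility θ_AC = θ_CB gives T_A·a = T_B·b, together with T_A + T_B = T₀.
T_A = T₀·b/(a+b) = 536.0·315/472.0 = 357.7 N·m; T_B = 178.3 N·m.
τ in each portion: τ_AC = 5.61×10^7 Pa, τ_CB = 2.80×10^7 Pa; maximum is in AC.
τ_max = T_AC·r/J = 357.7·0.0159/1.02×10^-7 = 5.612×10^7 Pa.

5.61e7 Pa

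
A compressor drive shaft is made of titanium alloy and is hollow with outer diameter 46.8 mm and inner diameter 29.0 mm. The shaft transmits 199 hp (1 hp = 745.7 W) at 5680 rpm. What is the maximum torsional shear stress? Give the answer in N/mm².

14.5 N/mm²

ω = 2π·5680/60 = 594.8 rad/s, so T = P/ω = 199×745.7 / 594.8 = 249.5 N·m.
J = π(d_o⁴ − d_i⁴)/32 = π(0.0468⁴ − 0.0290⁴)/32 = 4.015×10^-7 m⁴.
τ_max = T·r/J = 249.5 × 0.0234 / 4.015×10^-7 = 1.454×10^7 Pa.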